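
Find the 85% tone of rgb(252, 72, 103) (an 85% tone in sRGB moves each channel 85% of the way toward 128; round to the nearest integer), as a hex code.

Per channel, c → c + 0.85(128 − c):
  R: 252 − 105.4 = 146.6 → 147
  G: 72 + 0.85×(128−72) = 72 + 47.6 = 119.6 → 120
  B: 103 + 0.85×(128−103) = 103 + 21.25 = 124.25 → 124
rgb(147, 120, 124) = #93787c.

#93787c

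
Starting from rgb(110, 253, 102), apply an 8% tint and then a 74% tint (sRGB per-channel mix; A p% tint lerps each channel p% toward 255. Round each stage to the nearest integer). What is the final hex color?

#DCFEDA

Lerp each channel 8% toward 255:
  R: 110 + 0.08×(255−110) = 110 + 11.6 = 121.6 → 122
  G: 253 + 0.08×(255−253) = 253 + 0.16 = 253.16 → 253
  B: 102 + 0.08×(255−102) = 102 + 12.24 = 114.24 → 114
After the tint: rgb(122, 253, 114) = #7AFD72.
Lerp each channel 74% toward 255:
  R: 122 + 98.42 = 220.42 → 220
  G: 253 + 0.74×(255−253) = 253 + 1.48 = 254.48 → 254
  B: 114 + 104.34 = 218.34 → 218
rgb(220, 254, 218) = #DCFEDA.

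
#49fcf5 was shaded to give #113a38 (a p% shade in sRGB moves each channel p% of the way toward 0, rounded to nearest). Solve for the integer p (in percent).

#49fcf5 is rgb(73, 252, 245); #113a38 is rgb(17, 58, 56).
On the G channel (widest range): 58 ≈ 252 + (p/100)(0 − 252), so p ≈ 100×(58 − 252)/(0 − 252) = -19400/-252 = 76.98.
p = 77 reproduces all three channels after rounding.

77%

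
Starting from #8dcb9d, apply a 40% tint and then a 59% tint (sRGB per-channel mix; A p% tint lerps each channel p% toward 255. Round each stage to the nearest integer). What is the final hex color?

#8dcb9d is rgb(141, 203, 157).
Lerp each channel 40% toward 255:
  R: 141 + 45.6 = 186.6 → 187
  G: 203 + 20.8 = 223.8 → 224
  B: 157 + 0.4×(255−157) = 157 + 39.2 = 196.2 → 196
After the tint: rgb(187, 224, 196) = #bbe0c4.
Lerp each channel 59% toward 255:
  R: 187 + 0.59×(255−187) = 187 + 40.12 = 227.12 → 227
  G: 224 + 18.29 = 242.29 → 242
  B: 196 + 34.81 = 230.81 → 231
rgb(227, 242, 231) = #e3f2e7.

#e3f2e7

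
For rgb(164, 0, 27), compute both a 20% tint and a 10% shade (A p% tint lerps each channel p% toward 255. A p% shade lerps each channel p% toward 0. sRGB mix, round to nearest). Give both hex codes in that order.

#b63349, #940018

20% tint:
  R: 164 + 0.2×(255−164) = 164 + 18.2 = 182.2 → 182
  G: 0 + 0.2×(255−0) = 0 + 51 = 51 → 51
  B: 27 + 45.6 = 72.6 → 73
  → #b63349
10% shade:
  R: 164 − 16.4 = 147.6 → 148
  G: 0 + 0 = 0 → 0
  B: 27 + 0.1×(0−27) = 27 − 2.7 = 24.3 → 24
  → #940018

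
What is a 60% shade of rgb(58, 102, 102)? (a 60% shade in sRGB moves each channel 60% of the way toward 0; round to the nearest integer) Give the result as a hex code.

A 60% shade moves each channel 60% toward 0:
  R: 58 − 34.8 = 23.2 → 23
  G: 102 − 61.2 = 40.8 → 41
  B: 102 − 61.2 = 40.8 → 41
rgb(23, 41, 41) = #172929.

#172929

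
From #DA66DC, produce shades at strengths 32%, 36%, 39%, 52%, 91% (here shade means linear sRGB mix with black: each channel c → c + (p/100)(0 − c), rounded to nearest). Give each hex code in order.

#944596, #8C418D, #853E86, #69316A, #140914

#DA66DC is rgb(218, 102, 220).
32%: (218 − 69.76 = 148.24→148, 102 − 32.64 = 69.36→69, 220 − 70.4 = 149.6→150) → #944596
36%: (218 − 78.48 = 139.52→140, 102 − 36.72 = 65.28→65, 220 − 79.2 = 140.8→141) → #8C418D
39%: (218 − 85.02 = 132.98→133, 102 − 39.78 = 62.22→62, 220 − 85.8 = 134.2→134) → #853E86
52%: (218 − 113.36 = 104.64→105, 102 − 53.04 = 48.96→49, 220 − 114.4 = 105.6→106) → #69316A
91%: (218 − 198.38 = 19.62→20, 102 − 92.82 = 9.18→9, 220 − 200.2 = 19.8→20) → #140914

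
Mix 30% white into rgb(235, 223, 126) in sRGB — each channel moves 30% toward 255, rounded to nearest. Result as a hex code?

#f1e9a5

Lerp each channel 30% toward 255:
  R: 235 + 0.3×(255−235) = 235 + 6 = 241 → 241
  G: 223 + 0.3×(255−223) = 223 + 9.6 = 232.6 → 233
  B: 126 + 0.3×(255−126) = 126 + 38.7 = 164.7 → 165
rgb(241, 233, 165) = #f1e9a5.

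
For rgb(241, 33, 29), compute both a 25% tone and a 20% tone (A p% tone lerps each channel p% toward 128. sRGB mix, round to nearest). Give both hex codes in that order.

#D53936, #DA3431

25% tone:
  R: 241 + 0.25×(128−241) = 241 − 28.25 = 212.75 → 213
  G: 33 + 0.25×(128−33) = 33 + 23.75 = 56.75 → 57
  B: 29 + 24.75 = 53.75 → 54
  → #D53936
20% tone:
  R: 241 + 0.2×(128−241) = 241 − 22.6 = 218.4 → 218
  G: 33 + 19 = 52 → 52
  B: 29 + 19.8 = 48.8 → 49
  → #DA3431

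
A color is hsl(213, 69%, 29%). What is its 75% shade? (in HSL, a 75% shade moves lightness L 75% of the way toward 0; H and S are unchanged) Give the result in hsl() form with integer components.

hsl(213, 69%, 7%)

L moves 75% from 29 toward 0: 29 − 21.75 = 7.25 → 7.
H and S are unchanged.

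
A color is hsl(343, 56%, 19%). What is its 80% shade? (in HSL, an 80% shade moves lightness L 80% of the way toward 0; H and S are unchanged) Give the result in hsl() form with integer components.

hsl(343, 56%, 4%)

L moves 80% from 19 toward 0: 19 − 15.2 = 3.8 → 4.
H and S are unchanged.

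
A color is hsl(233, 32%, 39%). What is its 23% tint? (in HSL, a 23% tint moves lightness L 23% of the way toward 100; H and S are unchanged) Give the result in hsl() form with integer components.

hsl(233, 32%, 53%)

L moves 23% from 39 toward 100: 39 + 14.03 = 53.03 → 53.
H and S are unchanged.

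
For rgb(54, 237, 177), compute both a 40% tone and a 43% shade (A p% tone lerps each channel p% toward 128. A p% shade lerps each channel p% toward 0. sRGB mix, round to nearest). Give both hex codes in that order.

40% tone:
  R: 54 + 0.4×(128−54) = 54 + 29.6 = 83.6 → 84
  G: 237 + 0.4×(128−237) = 237 − 43.6 = 193.4 → 193
  B: 177 + 0.4×(128−177) = 177 − 19.6 = 157.4 → 157
  → #54C19D
43% shade:
  R: 54 + 0.43×(0−54) = 54 − 23.22 = 30.78 → 31
  G: 237 + 0.43×(0−237) = 237 − 101.91 = 135.09 → 135
  B: 177 + 0.43×(0−177) = 177 − 76.11 = 100.89 → 101
  → #1F8765

#54C19D, #1F8765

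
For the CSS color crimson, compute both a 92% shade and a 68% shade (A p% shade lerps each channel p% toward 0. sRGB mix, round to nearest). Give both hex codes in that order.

CSS crimson is rgb(220, 20, 60).
92% shade:
  R: 220 − 202.4 = 17.6 → 18
  G: 20 − 18.4 = 1.6 → 2
  B: 60 + 0.92×(0−60) = 60 − 55.2 = 4.8 → 5
  → #120205
68% shade:
  R: 220 − 149.6 = 70.4 → 70
  G: 20 + 0.68×(0−20) = 20 − 13.6 = 6.4 → 6
  B: 60 − 40.8 = 19.2 → 19
  → #460613

#120205, #460613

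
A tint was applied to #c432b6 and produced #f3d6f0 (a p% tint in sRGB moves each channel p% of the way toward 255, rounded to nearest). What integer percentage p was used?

80%

#c432b6 is rgb(196, 50, 182); #f3d6f0 is rgb(243, 214, 240).
On the G channel (widest range): 214 ≈ 50 + (p/100)(255 − 50), so p ≈ 100×(214 − 50)/(255 − 50) = 16400/205 = 80.00.
p = 80 reproduces all three channels after rounding.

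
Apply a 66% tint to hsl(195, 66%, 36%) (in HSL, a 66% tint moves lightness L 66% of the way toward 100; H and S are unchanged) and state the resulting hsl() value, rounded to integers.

L moves 66% from 36 toward 100: 36 + 42.24 = 78.24 → 78.
H and S are unchanged.

hsl(195, 66%, 78%)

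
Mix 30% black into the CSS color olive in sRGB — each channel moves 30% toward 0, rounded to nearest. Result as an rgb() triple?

CSS olive is rgb(128, 128, 0).
Lerp each channel 30% toward 0:
  R: 128 − 38.4 = 89.6 → 90
  G: 128 + 0.3×(0−128) = 128 − 38.4 = 89.6 → 90
  B: 0 + 0.3×(0−0) = 0 + 0 = 0 → 0

rgb(90, 90, 0)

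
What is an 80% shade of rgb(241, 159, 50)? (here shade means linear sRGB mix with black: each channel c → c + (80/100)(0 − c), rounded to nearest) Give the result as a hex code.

Lerp each channel 80% toward 0:
  R: 241 − 192.8 = 48.2 → 48
  G: 159 + 0.8×(0−159) = 159 − 127.2 = 31.8 → 32
  B: 50 − 40 = 10 → 10
rgb(48, 32, 10) = #30200A.

#30200A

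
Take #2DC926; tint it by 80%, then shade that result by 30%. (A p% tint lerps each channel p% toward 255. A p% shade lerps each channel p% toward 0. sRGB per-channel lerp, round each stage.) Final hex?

#95AB94

#2DC926 is rgb(45, 201, 38).
Lerp each channel 80% toward 255:
  R: 45 + 168 = 213 → 213
  G: 201 + 0.8×(255−201) = 201 + 43.2 = 244.2 → 244
  B: 38 + 0.8×(255−38) = 38 + 173.6 = 211.6 → 212
After the tint: rgb(213, 244, 212) = #D5F4D4.
Per channel, c → c + 0.3(0 − c):
  R: 213 + 0.3×(0−213) = 213 − 63.9 = 149.1 → 149
  G: 244 + 0.3×(0−244) = 244 − 73.2 = 170.8 → 171
  B: 212 − 63.6 = 148.4 → 148
rgb(149, 171, 148) = #95AB94.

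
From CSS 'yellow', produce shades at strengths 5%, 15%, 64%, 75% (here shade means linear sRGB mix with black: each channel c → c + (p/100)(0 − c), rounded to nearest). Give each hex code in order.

#F2F200, #D9D900, #5C5C00, #404000

CSS yellow is rgb(255, 255, 0).
5%: (255 − 12.75 = 242.25→242, 255 − 12.75 = 242.25→242, 0→0) → #F2F200
15%: (255 − 38.25 = 216.75→217, 255 − 38.25 = 216.75→217, 0→0) → #D9D900
64%: (255 − 163.2 = 91.8→92, 255 − 163.2 = 91.8→92, 0→0) → #5C5C00
75%: (255 − 191.25 = 63.75→64, 255 − 191.25 = 63.75→64, 0→0) → #404000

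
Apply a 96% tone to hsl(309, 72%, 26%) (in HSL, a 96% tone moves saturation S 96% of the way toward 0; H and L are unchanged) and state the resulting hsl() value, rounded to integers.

S moves 96% from 72 toward 0: 72 − 69.12 = 2.88 → 3.
H and L are unchanged.

hsl(309, 3%, 26%)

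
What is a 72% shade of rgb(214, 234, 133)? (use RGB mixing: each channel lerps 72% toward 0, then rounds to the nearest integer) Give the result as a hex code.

Per channel, c → c + 0.72(0 − c):
  R: 214 + 0.72×(0−214) = 214 − 154.08 = 59.92 → 60
  G: 234 − 168.48 = 65.52 → 66
  B: 133 + 0.72×(0−133) = 133 − 95.76 = 37.24 → 37
rgb(60, 66, 37) = #3c4225.

#3c4225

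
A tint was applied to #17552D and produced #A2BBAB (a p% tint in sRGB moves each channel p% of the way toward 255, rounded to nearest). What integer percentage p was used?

60%

#17552D is rgb(23, 85, 45); #A2BBAB is rgb(162, 187, 171).
On the R channel (widest range): 162 ≈ 23 + (p/100)(255 − 23), so p ≈ 100×(162 − 23)/(255 − 23) = 13900/232 = 59.91.
p = 60 reproduces all three channels after rounding.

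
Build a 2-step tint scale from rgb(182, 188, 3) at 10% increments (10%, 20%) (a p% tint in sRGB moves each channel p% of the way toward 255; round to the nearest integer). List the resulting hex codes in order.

#BDC31C, #C5C935

10%: (182 + 7.3 = 189.3→189, 188 + 6.7 = 194.7→195, 3 + 25.2 = 28.2→28) → #BDC31C
20%: (182 + 14.6 = 196.6→197, 188 + 13.4 = 201.4→201, 3 + 50.4 = 53.4→53) → #C5C935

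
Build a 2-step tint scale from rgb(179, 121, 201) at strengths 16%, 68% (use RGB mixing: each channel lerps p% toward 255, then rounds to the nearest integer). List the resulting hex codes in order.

#BF8ED2, #E7D4EE

16%: (179 + 12.16 = 191.16→191, 121 + 21.44 = 142.44→142, 201 + 8.64 = 209.64→210) → #BF8ED2
68%: (179 + 51.68 = 230.68→231, 121 + 91.12 = 212.12→212, 201 + 36.72 = 237.72→238) → #E7D4EE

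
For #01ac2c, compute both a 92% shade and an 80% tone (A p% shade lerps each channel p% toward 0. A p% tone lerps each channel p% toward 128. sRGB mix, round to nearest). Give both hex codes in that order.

#000e04, #67896f

#01ac2c is rgb(1, 172, 44).
92% shade:
  R: 1 − 0.92 = 0.08 → 0
  G: 172 − 158.24 = 13.76 → 14
  B: 44 − 40.48 = 3.52 → 4
  → #000e04
80% tone:
  R: 1 + 101.6 = 102.6 → 103
  G: 172 + 0.8×(128−172) = 172 − 35.2 = 136.8 → 137
  B: 44 + 0.8×(128−44) = 44 + 67.2 = 111.2 → 111
  → #67896f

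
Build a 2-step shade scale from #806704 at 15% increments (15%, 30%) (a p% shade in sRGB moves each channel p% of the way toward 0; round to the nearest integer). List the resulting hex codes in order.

#6d5803, #5a4803

#806704 is rgb(128, 103, 4).
15%: (128 − 19.2 = 108.8→109, 103 − 15.45 = 87.55→88, 4 − 0.6 = 3.4→3) → #6d5803
30%: (128 − 38.4 = 89.6→90, 103 − 30.9 = 72.1→72, 4 − 1.2 = 2.8→3) → #5a4803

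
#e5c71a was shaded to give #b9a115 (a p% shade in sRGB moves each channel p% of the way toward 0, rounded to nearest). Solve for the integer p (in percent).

#e5c71a is rgb(229, 199, 26); #b9a115 is rgb(185, 161, 21).
On the R channel (widest range): 185 ≈ 229 + (p/100)(0 − 229), so p ≈ 100×(185 − 229)/(0 − 229) = -4400/-229 = 19.21.
p = 19 reproduces all three channels after rounding.

19%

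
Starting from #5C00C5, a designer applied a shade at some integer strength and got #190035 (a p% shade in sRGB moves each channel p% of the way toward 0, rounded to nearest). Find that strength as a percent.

73%

#5C00C5 is rgb(92, 0, 197); #190035 is rgb(25, 0, 53).
On the B channel (widest range): 53 ≈ 197 + (p/100)(0 − 197), so p ≈ 100×(53 − 197)/(0 − 197) = -14400/-197 = 73.10.
p = 73 reproduces all three channels after rounding.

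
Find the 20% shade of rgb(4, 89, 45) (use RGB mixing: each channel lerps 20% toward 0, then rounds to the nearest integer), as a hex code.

#034724

A 20% shade moves each channel 20% toward 0:
  R: 4 − 0.8 = 3.2 → 3
  G: 89 + 0.2×(0−89) = 89 − 17.8 = 71.2 → 71
  B: 45 + 0.2×(0−45) = 45 − 9 = 36 → 36
rgb(3, 71, 36) = #034724.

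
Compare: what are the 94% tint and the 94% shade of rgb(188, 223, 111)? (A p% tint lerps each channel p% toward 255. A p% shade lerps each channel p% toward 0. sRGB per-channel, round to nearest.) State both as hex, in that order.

#FBFDF6, #0B0D07

94% tint:
  R: 188 + 0.94×(255−188) = 188 + 62.98 = 250.98 → 251
  G: 223 + 30.08 = 253.08 → 253
  B: 111 + 0.94×(255−111) = 111 + 135.36 = 246.36 → 246
  → #FBFDF6
94% shade:
  R: 188 + 0.94×(0−188) = 188 − 176.72 = 11.28 → 11
  G: 223 − 209.62 = 13.38 → 13
  B: 111 − 104.34 = 6.66 → 7
  → #0B0D07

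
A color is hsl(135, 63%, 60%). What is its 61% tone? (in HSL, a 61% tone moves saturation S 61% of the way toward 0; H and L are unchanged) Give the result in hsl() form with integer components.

hsl(135, 25%, 60%)

S moves 61% from 63 toward 0: 63 − 38.43 = 24.57 → 25.
H and L are unchanged.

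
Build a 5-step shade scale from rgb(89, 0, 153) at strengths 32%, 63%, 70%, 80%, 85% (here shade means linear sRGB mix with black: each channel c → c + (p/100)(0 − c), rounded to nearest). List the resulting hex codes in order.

#3D0068, #210039, #1B002E, #12001F, #0D0017

32%: (89 − 28.48 = 60.52→61, 0→0, 153 − 48.96 = 104.04→104) → #3D0068
63%: (89 − 56.07 = 32.93→33, 0→0, 153 − 96.39 = 56.61→57) → #210039
70%: (89 − 62.3 = 26.7→27, 0→0, 153 − 107.1 = 45.9→46) → #1B002E
80%: (89 − 71.2 = 17.8→18, 0→0, 153 − 122.4 = 30.6→31) → #12001F
85%: (89 − 75.65 = 13.35→13, 0→0, 153 − 130.05 = 22.95→23) → #0D0017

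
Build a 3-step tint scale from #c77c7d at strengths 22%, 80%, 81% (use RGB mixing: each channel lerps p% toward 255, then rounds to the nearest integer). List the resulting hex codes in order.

#c77c7d is rgb(199, 124, 125).
22%: (199 + 12.32 = 211.32→211, 124 + 28.82 = 152.82→153, 125 + 28.6 = 153.6→154) → #d3999a
80%: (199 + 44.8 = 243.8→244, 124 + 104.8 = 228.8→229, 125 + 104 = 229→229) → #f4e5e5
81%: (199 + 45.36 = 244.36→244, 124 + 106.11 = 230.11→230, 125 + 105.3 = 230.3→230) → #f4e6e6

#d3999a, #f4e5e5, #f4e6e6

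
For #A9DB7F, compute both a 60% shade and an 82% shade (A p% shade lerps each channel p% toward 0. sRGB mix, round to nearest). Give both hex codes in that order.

#A9DB7F is rgb(169, 219, 127).
60% shade:
  R: 169 + 0.6×(0−169) = 169 − 101.4 = 67.6 → 68
  G: 219 − 131.4 = 87.6 → 88
  B: 127 + 0.6×(0−127) = 127 − 76.2 = 50.8 → 51
  → #445833
82% shade:
  R: 169 − 138.58 = 30.42 → 30
  G: 219 + 0.82×(0−219) = 219 − 179.58 = 39.42 → 39
  B: 127 + 0.82×(0−127) = 127 − 104.14 = 22.86 → 23
  → #1E2717

#445833, #1E2717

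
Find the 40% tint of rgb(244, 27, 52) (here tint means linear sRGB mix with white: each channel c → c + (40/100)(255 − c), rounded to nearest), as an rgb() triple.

Lerp each channel 40% toward 255:
  R: 244 + 0.4×(255−244) = 244 + 4.4 = 248.4 → 248
  G: 27 + 91.2 = 118.2 → 118
  B: 52 + 0.4×(255−52) = 52 + 81.2 = 133.2 → 133

rgb(248, 118, 133)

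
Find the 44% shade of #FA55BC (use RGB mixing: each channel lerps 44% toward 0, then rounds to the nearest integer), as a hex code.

#FA55BC is rgb(250, 85, 188).
A 44% shade moves each channel 44% toward 0:
  R: 250 − 110 = 140 → 140
  G: 85 − 37.4 = 47.6 → 48
  B: 188 − 82.72 = 105.28 → 105
rgb(140, 48, 105) = #8C3069.

#8C3069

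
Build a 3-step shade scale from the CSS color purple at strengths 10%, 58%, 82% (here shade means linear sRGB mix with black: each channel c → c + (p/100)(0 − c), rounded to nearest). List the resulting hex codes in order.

#730073, #360036, #170017

CSS purple is rgb(128, 0, 128).
10%: (128 − 12.8 = 115.2→115, 0→0, 128 − 12.8 = 115.2→115) → #730073
58%: (128 − 74.24 = 53.76→54, 0→0, 128 − 74.24 = 53.76→54) → #360036
82%: (128 − 104.96 = 23.04→23, 0→0, 128 − 104.96 = 23.04→23) → #170017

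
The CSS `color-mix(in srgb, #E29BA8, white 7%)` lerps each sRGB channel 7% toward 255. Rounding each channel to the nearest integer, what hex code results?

#E4A2AE

#E29BA8 is rgb(226, 155, 168).
Per channel, c → c + 0.07(255 − c):
  R: 226 + 0.07×(255−226) = 226 + 2.03 = 228.03 → 228
  G: 155 + 7 = 162 → 162
  B: 168 + 6.09 = 174.09 → 174
rgb(228, 162, 174) = #E4A2AE.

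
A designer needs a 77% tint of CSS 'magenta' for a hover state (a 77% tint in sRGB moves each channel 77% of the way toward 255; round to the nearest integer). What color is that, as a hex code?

CSS magenta is rgb(255, 0, 255).
Lerp each channel 77% toward 255:
  R: 255 + 0 = 255 → 255
  G: 0 + 196.35 = 196.35 → 196
  B: 255 + 0.77×(255−255) = 255 + 0 = 255 → 255
rgb(255, 196, 255) = #ffc4ff.

#ffc4ff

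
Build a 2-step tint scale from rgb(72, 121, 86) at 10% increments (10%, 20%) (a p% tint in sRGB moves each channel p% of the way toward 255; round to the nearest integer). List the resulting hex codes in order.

10%: (72 + 18.3 = 90.3→90, 121 + 13.4 = 134.4→134, 86 + 16.9 = 102.9→103) → #5A8667
20%: (72 + 36.6 = 108.6→109, 121 + 26.8 = 147.8→148, 86 + 33.8 = 119.8→120) → #6D9478

#5A8667, #6D9478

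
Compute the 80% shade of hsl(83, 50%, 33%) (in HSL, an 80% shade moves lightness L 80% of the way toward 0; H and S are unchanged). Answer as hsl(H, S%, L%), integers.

hsl(83, 50%, 7%)

L moves 80% from 33 toward 0: 33 − 26.4 = 6.6 → 7.
H and S are unchanged.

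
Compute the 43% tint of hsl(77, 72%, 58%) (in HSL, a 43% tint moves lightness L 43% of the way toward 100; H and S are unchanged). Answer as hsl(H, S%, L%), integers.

hsl(77, 72%, 76%)

L moves 43% from 58 toward 100: 58 + 18.06 = 76.06 → 76.
H and S are unchanged.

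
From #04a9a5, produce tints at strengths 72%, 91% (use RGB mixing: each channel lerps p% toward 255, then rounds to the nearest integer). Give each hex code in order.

#b9e7e6, #e8f7f7

#04a9a5 is rgb(4, 169, 165).
72%: (4 + 180.72 = 184.72→185, 169 + 61.92 = 230.92→231, 165 + 64.8 = 229.8→230) → #b9e7e6
91%: (4 + 228.41 = 232.41→232, 169 + 78.26 = 247.26→247, 165 + 81.9 = 246.9→247) → #e8f7f7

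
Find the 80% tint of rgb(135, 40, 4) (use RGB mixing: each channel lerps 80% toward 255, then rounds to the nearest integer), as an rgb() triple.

An 80% tint moves each channel 80% toward 255:
  R: 135 + 0.8×(255−135) = 135 + 96 = 231 → 231
  G: 40 + 0.8×(255−40) = 40 + 172 = 212 → 212
  B: 4 + 200.8 = 204.8 → 205

rgb(231, 212, 205)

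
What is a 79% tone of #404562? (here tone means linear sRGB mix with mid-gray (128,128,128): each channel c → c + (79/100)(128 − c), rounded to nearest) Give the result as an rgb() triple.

#404562 is rgb(64, 69, 98).
Per channel, c → c + 0.79(128 − c):
  R: 64 + 0.79×(128−64) = 64 + 50.56 = 114.56 → 115
  G: 69 + 0.79×(128−69) = 69 + 46.61 = 115.61 → 116
  B: 98 + 23.7 = 121.7 → 122

rgb(115, 116, 122)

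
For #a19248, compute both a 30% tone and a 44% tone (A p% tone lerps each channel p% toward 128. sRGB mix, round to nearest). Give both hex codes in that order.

#a19248 is rgb(161, 146, 72).
30% tone:
  R: 161 − 9.9 = 151.1 → 151
  G: 146 + 0.3×(128−146) = 146 − 5.4 = 140.6 → 141
  B: 72 + 0.3×(128−72) = 72 + 16.8 = 88.8 → 89
  → #978d59
44% tone:
  R: 161 + 0.44×(128−161) = 161 − 14.52 = 146.48 → 146
  G: 146 − 7.92 = 138.08 → 138
  B: 72 + 0.44×(128−72) = 72 + 24.64 = 96.64 → 97
  → #928a61

#978d59, #928a61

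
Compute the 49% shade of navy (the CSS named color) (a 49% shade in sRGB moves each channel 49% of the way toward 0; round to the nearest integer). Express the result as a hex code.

#000041

CSS navy is rgb(0, 0, 128).
Per channel, c → c + 0.49(0 − c):
  R: 0 + 0 = 0 → 0
  G: 0 + 0 = 0 → 0
  B: 128 + 0.49×(0−128) = 128 − 62.72 = 65.28 → 65
rgb(0, 0, 65) = #000041.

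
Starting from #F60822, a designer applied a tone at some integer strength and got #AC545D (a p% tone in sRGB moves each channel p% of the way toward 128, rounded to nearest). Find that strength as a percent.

63%

#F60822 is rgb(246, 8, 34); #AC545D is rgb(172, 84, 93).
On the G channel (widest range): 84 ≈ 8 + (p/100)(128 − 8), so p ≈ 100×(84 − 8)/(128 − 8) = 7600/120 = 63.33.
p = 63 reproduces all three channels after rounding.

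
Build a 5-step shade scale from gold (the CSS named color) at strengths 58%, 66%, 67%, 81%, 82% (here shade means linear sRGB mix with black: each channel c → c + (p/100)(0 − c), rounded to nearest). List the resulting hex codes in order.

CSS gold is rgb(255, 215, 0).
58%: (255 − 147.9 = 107.1→107, 215 − 124.7 = 90.3→90, 0→0) → #6B5A00
66%: (255 − 168.3 = 86.7→87, 215 − 141.9 = 73.1→73, 0→0) → #574900
67%: (255 − 170.85 = 84.15→84, 215 − 144.05 = 70.95→71, 0→0) → #544700
81%: (255 − 206.55 = 48.45→48, 215 − 174.15 = 40.85→41, 0→0) → #302900
82%: (255 − 209.1 = 45.9→46, 215 − 176.3 = 38.7→39, 0→0) → #2E2700

#6B5A00, #574900, #544700, #302900, #2E2700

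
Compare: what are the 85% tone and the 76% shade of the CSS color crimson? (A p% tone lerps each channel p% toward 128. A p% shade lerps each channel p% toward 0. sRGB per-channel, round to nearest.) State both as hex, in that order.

CSS crimson is rgb(220, 20, 60).
85% tone:
  R: 220 − 78.2 = 141.8 → 142
  G: 20 + 91.8 = 111.8 → 112
  B: 60 + 0.85×(128−60) = 60 + 57.8 = 117.8 → 118
  → #8E7076
76% shade:
  R: 220 + 0.76×(0−220) = 220 − 167.2 = 52.8 → 53
  G: 20 − 15.2 = 4.8 → 5
  B: 60 + 0.76×(0−60) = 60 − 45.6 = 14.4 → 14
  → #35050E

#8E7076, #35050E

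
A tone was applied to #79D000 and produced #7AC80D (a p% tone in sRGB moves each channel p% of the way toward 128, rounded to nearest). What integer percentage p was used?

#79D000 is rgb(121, 208, 0); #7AC80D is rgb(122, 200, 13).
On the B channel (widest range): 13 ≈ 0 + (p/100)(128 − 0), so p ≈ 100×(13 − 0)/(128 − 0) = 1300/128 = 10.16.
p = 10 reproduces all three channels after rounding.

10%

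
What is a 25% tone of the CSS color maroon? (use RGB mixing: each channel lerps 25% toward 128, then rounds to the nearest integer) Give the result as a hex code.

#802020

CSS maroon is rgb(128, 0, 0).
A 25% tone moves each channel 25% toward 128:
  R: 128 + 0.25×(128−128) = 128 + 0 = 128 → 128
  G: 0 + 32 = 32 → 32
  B: 0 + 0.25×(128−0) = 0 + 32 = 32 → 32
rgb(128, 32, 32) = #802020.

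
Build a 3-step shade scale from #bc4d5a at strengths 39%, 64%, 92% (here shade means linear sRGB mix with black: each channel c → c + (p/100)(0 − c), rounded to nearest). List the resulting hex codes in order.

#bc4d5a is rgb(188, 77, 90).
39%: (188 − 73.32 = 114.68→115, 77 − 30.03 = 46.97→47, 90 − 35.1 = 54.9→55) → #732f37
64%: (188 − 120.32 = 67.68→68, 77 − 49.28 = 27.72→28, 90 − 57.6 = 32.4→32) → #441c20
92%: (188 − 172.96 = 15.04→15, 77 − 70.84 = 6.16→6, 90 − 82.8 = 7.2→7) → #0f0607

#732f37, #441c20, #0f0607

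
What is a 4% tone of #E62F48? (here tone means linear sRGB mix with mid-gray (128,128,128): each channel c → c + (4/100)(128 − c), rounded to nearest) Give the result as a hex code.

#E62F48 is rgb(230, 47, 72).
A 4% tone moves each channel 4% toward 128:
  R: 230 − 4.08 = 225.92 → 226
  G: 47 + 3.24 = 50.24 → 50
  B: 72 + 0.04×(128−72) = 72 + 2.24 = 74.24 → 74
rgb(226, 50, 74) = #E2324A.

#E2324A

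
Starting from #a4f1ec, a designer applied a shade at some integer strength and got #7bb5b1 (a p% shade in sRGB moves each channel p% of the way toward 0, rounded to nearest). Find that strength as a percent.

25%

#a4f1ec is rgb(164, 241, 236); #7bb5b1 is rgb(123, 181, 177).
On the G channel (widest range): 181 ≈ 241 + (p/100)(0 − 241), so p ≈ 100×(181 − 241)/(0 − 241) = -6000/-241 = 24.90.
p = 25 reproduces all three channels after rounding.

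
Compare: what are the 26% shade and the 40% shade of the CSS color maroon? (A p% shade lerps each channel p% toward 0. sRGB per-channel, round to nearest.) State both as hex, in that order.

CSS maroon is rgb(128, 0, 0).
26% shade:
  R: 128 + 0.26×(0−128) = 128 − 33.28 = 94.72 → 95
  G: 0 + 0.26×(0−0) = 0 + 0 = 0 → 0
  B: 0 + 0.26×(0−0) = 0 + 0 = 0 → 0
  → #5F0000
40% shade:
  R: 128 + 0.4×(0−128) = 128 − 51.2 = 76.8 → 77
  G: 0 + 0 = 0 → 0
  B: 0 + 0.4×(0−0) = 0 + 0 = 0 → 0
  → #4D0000

#5F0000, #4D0000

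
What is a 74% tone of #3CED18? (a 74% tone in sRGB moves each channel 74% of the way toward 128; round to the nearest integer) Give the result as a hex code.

#6E9C65

#3CED18 is rgb(60, 237, 24).
Per channel, c → c + 0.74(128 − c):
  R: 60 + 0.74×(128−60) = 60 + 50.32 = 110.32 → 110
  G: 237 + 0.74×(128−237) = 237 − 80.66 = 156.34 → 156
  B: 24 + 0.74×(128−24) = 24 + 76.96 = 100.96 → 101
rgb(110, 156, 101) = #6E9C65.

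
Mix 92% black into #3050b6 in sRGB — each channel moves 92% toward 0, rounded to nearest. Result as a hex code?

#3050b6 is rgb(48, 80, 182).
Lerp each channel 92% toward 0:
  R: 48 − 44.16 = 3.84 → 4
  G: 80 − 73.6 = 6.4 → 6
  B: 182 − 167.44 = 14.56 → 15
rgb(4, 6, 15) = #04060f.

#04060f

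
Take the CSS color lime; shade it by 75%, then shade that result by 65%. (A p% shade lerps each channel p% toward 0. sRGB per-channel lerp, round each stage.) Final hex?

#001600

CSS lime is rgb(0, 255, 0).
Lerp each channel 75% toward 0:
  R: 0 + 0 = 0 → 0
  G: 255 − 191.25 = 63.75 → 64
  B: 0 + 0 = 0 → 0
After the shade: rgb(0, 64, 0) = #004000.
Per channel, c → c + 0.65(0 − c):
  R: 0 + 0.65×(0−0) = 0 + 0 = 0 → 0
  G: 64 + 0.65×(0−64) = 64 − 41.6 = 22.4 → 22
  B: 0 + 0.65×(0−0) = 0 + 0 = 0 → 0
rgb(0, 22, 0) = #001600.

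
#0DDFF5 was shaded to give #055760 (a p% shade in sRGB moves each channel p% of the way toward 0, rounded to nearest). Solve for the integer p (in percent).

#0DDFF5 is rgb(13, 223, 245); #055760 is rgb(5, 87, 96).
On the B channel (widest range): 96 ≈ 245 + (p/100)(0 − 245), so p ≈ 100×(96 − 245)/(0 − 245) = -14900/-245 = 60.82.
p = 61 reproduces all three channels after rounding.

61%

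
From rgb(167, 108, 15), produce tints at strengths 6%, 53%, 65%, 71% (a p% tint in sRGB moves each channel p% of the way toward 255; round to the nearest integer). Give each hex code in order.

6%: (167 + 5.28 = 172.28→172, 108 + 8.82 = 116.82→117, 15 + 14.4 = 29.4→29) → #AC751D
53%: (167 + 46.64 = 213.64→214, 108 + 77.91 = 185.91→186, 15 + 127.2 = 142.2→142) → #D6BA8E
65%: (167 + 57.2 = 224.2→224, 108 + 95.55 = 203.55→204, 15 + 156 = 171→171) → #E0CCAB
71%: (167 + 62.48 = 229.48→229, 108 + 104.37 = 212.37→212, 15 + 170.4 = 185.4→185) → #E5D4B9

#AC751D, #D6BA8E, #E0CCAB, #E5D4B9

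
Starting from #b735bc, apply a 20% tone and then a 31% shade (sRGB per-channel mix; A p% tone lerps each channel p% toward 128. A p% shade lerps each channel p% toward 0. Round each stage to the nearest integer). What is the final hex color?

#772f79

#b735bc is rgb(183, 53, 188).
A 20% tone moves each channel 20% toward 128:
  R: 183 + 0.2×(128−183) = 183 − 11 = 172 → 172
  G: 53 + 0.2×(128−53) = 53 + 15 = 68 → 68
  B: 188 + 0.2×(128−188) = 188 − 12 = 176 → 176
After the tone: rgb(172, 68, 176) = #ac44b0.
A 31% shade moves each channel 31% toward 0:
  R: 172 + 0.31×(0−172) = 172 − 53.32 = 118.68 → 119
  G: 68 + 0.31×(0−68) = 68 − 21.08 = 46.92 → 47
  B: 176 − 54.56 = 121.44 → 121
rgb(119, 47, 121) = #772f79.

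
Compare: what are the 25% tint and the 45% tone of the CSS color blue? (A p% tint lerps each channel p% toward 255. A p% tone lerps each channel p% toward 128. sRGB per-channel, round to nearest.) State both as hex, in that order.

#4040FF, #3A3AC6

CSS blue is rgb(0, 0, 255).
25% tint:
  R: 0 + 0.25×(255−0) = 0 + 63.75 = 63.75 → 64
  G: 0 + 63.75 = 63.75 → 64
  B: 255 + 0.25×(255−255) = 255 + 0 = 255 → 255
  → #4040FF
45% tone:
  R: 0 + 0.45×(128−0) = 0 + 57.6 = 57.6 → 58
  G: 0 + 57.6 = 57.6 → 58
  B: 255 − 57.15 = 197.85 → 198
  → #3A3AC6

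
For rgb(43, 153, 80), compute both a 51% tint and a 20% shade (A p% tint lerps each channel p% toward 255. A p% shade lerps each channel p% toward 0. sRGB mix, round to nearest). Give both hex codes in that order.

51% tint:
  R: 43 + 108.12 = 151.12 → 151
  G: 153 + 0.51×(255−153) = 153 + 52.02 = 205.02 → 205
  B: 80 + 0.51×(255−80) = 80 + 89.25 = 169.25 → 169
  → #97CDA9
20% shade:
  R: 43 + 0.2×(0−43) = 43 − 8.6 = 34.4 → 34
  G: 153 + 0.2×(0−153) = 153 − 30.6 = 122.4 → 122
  B: 80 + 0.2×(0−80) = 80 − 16 = 64 → 64
  → #227A40

#97CDA9, #227A40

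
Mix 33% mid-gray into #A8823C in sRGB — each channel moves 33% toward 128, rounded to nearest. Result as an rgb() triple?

rgb(155, 129, 82)

#A8823C is rgb(168, 130, 60).
Lerp each channel 33% toward 128:
  R: 168 + 0.33×(128−168) = 168 − 13.2 = 154.8 → 155
  G: 130 − 0.66 = 129.34 → 129
  B: 60 + 22.44 = 82.44 → 82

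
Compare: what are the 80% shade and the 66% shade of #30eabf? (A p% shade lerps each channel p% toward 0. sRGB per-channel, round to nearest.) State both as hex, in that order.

#30eabf is rgb(48, 234, 191).
80% shade:
  R: 48 + 0.8×(0−48) = 48 − 38.4 = 9.6 → 10
  G: 234 − 187.2 = 46.8 → 47
  B: 191 + 0.8×(0−191) = 191 − 152.8 = 38.2 → 38
  → #0a2f26
66% shade:
  R: 48 − 31.68 = 16.32 → 16
  G: 234 − 154.44 = 79.56 → 80
  B: 191 − 126.06 = 64.94 → 65
  → #105041

#0a2f26, #105041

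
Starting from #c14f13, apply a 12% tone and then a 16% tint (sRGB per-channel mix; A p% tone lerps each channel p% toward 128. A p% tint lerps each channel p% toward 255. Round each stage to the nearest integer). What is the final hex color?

#c14f13 is rgb(193, 79, 19).
A 12% tone moves each channel 12% toward 128:
  R: 193 + 0.12×(128−193) = 193 − 7.8 = 185.2 → 185
  G: 79 + 0.12×(128−79) = 79 + 5.88 = 84.88 → 85
  B: 19 + 13.08 = 32.08 → 32
After the tone: rgb(185, 85, 32) = #b95520.
Per channel, c → c + 0.16(255 − c):
  R: 185 + 0.16×(255−185) = 185 + 11.2 = 196.2 → 196
  G: 85 + 0.16×(255−85) = 85 + 27.2 = 112.2 → 112
  B: 32 + 35.68 = 67.68 → 68
rgb(196, 112, 68) = #c47044.

#c47044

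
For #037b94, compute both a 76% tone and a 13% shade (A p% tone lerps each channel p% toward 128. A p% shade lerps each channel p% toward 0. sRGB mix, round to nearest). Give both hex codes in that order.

#037b94 is rgb(3, 123, 148).
76% tone:
  R: 3 + 95 = 98 → 98
  G: 123 + 3.8 = 126.8 → 127
  B: 148 + 0.76×(128−148) = 148 − 15.2 = 132.8 → 133
  → #627f85
13% shade:
  R: 3 + 0.13×(0−3) = 3 − 0.39 = 2.61 → 3
  G: 123 − 15.99 = 107.01 → 107
  B: 148 − 19.24 = 128.76 → 129
  → #036b81

#627f85, #036b81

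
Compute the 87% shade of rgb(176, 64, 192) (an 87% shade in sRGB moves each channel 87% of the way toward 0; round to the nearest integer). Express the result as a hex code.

#170819

An 87% shade moves each channel 87% toward 0:
  R: 176 + 0.87×(0−176) = 176 − 153.12 = 22.88 → 23
  G: 64 + 0.87×(0−64) = 64 − 55.68 = 8.32 → 8
  B: 192 + 0.87×(0−192) = 192 − 167.04 = 24.96 → 25
rgb(23, 8, 25) = #170819.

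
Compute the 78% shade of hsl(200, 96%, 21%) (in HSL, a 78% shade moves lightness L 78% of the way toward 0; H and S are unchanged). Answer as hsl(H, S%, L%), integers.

hsl(200, 96%, 5%)

L moves 78% from 21 toward 0: 21 − 16.38 = 4.62 → 5.
H and S are unchanged.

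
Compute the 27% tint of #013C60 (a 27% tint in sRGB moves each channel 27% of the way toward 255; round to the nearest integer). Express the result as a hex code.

#013C60 is rgb(1, 60, 96).
Per channel, c → c + 0.27(255 − c):
  R: 1 + 0.27×(255−1) = 1 + 68.58 = 69.58 → 70
  G: 60 + 0.27×(255−60) = 60 + 52.65 = 112.65 → 113
  B: 96 + 42.93 = 138.93 → 139
rgb(70, 113, 139) = #46718B.

#46718B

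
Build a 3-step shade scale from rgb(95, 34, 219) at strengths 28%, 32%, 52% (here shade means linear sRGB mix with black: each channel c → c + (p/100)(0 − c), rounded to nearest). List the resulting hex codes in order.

#44189e, #411795, #2e1069

28%: (95 − 26.6 = 68.4→68, 34 − 9.52 = 24.48→24, 219 − 61.32 = 157.68→158) → #44189e
32%: (95 − 30.4 = 64.6→65, 34 − 10.88 = 23.12→23, 219 − 70.08 = 148.92→149) → #411795
52%: (95 − 49.4 = 45.6→46, 34 − 17.68 = 16.32→16, 219 − 113.88 = 105.12→105) → #2e1069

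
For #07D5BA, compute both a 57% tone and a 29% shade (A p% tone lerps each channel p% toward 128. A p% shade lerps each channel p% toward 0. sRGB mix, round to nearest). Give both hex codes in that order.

#4CA599, #059784

#07D5BA is rgb(7, 213, 186).
57% tone:
  R: 7 + 0.57×(128−7) = 7 + 68.97 = 75.97 → 76
  G: 213 + 0.57×(128−213) = 213 − 48.45 = 164.55 → 165
  B: 186 − 33.06 = 152.94 → 153
  → #4CA599
29% shade:
  R: 7 + 0.29×(0−7) = 7 − 2.03 = 4.97 → 5
  G: 213 + 0.29×(0−213) = 213 − 61.77 = 151.23 → 151
  B: 186 + 0.29×(0−186) = 186 − 53.94 = 132.06 → 132
  → #059784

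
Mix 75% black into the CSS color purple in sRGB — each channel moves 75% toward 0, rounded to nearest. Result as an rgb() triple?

CSS purple is rgb(128, 0, 128).
Per channel, c → c + 0.75(0 − c):
  R: 128 − 96 = 32 → 32
  G: 0 + 0.75×(0−0) = 0 + 0 = 0 → 0
  B: 128 − 96 = 32 → 32

rgb(32, 0, 32)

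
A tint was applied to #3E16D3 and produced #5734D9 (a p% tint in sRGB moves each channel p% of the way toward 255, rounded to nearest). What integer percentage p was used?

#3E16D3 is rgb(62, 22, 211); #5734D9 is rgb(87, 52, 217).
On the G channel (widest range): 52 ≈ 22 + (p/100)(255 − 22), so p ≈ 100×(52 − 22)/(255 − 22) = 3000/233 = 12.88.
p = 13 reproduces all three channels after rounding.

13%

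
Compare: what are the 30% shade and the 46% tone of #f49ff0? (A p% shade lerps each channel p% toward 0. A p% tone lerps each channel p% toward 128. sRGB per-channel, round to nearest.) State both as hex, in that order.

#f49ff0 is rgb(244, 159, 240).
30% shade:
  R: 244 + 0.3×(0−244) = 244 − 73.2 = 170.8 → 171
  G: 159 + 0.3×(0−159) = 159 − 47.7 = 111.3 → 111
  B: 240 − 72 = 168 → 168
  → #ab6fa8
46% tone:
  R: 244 − 53.36 = 190.64 → 191
  G: 159 + 0.46×(128−159) = 159 − 14.26 = 144.74 → 145
  B: 240 − 51.52 = 188.48 → 188
  → #bf91bc

#ab6fa8, #bf91bc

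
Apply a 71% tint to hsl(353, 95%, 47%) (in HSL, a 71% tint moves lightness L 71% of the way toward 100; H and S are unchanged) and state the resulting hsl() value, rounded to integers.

hsl(353, 95%, 85%)

L moves 71% from 47 toward 100: 47 + 37.63 = 84.63 → 85.
H and S are unchanged.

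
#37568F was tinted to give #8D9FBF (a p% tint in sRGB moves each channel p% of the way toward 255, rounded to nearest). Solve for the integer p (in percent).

#37568F is rgb(55, 86, 143); #8D9FBF is rgb(141, 159, 191).
On the R channel (widest range): 141 ≈ 55 + (p/100)(255 − 55), so p ≈ 100×(141 − 55)/(255 − 55) = 8600/200 = 43.00.
p = 43 reproduces all three channels after rounding.

43%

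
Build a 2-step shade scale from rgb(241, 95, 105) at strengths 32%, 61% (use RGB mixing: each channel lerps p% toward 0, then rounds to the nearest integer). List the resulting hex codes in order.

#a44147, #5e2529

32%: (241 − 77.12 = 163.88→164, 95 − 30.4 = 64.6→65, 105 − 33.6 = 71.4→71) → #a44147
61%: (241 − 147.01 = 93.99→94, 95 − 57.95 = 37.05→37, 105 − 64.05 = 40.95→41) → #5e2529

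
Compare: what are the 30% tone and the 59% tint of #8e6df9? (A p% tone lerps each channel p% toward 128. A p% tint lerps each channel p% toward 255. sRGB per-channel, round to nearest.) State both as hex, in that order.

#8e6df9 is rgb(142, 109, 249).
30% tone:
  R: 142 − 4.2 = 137.8 → 138
  G: 109 + 5.7 = 114.7 → 115
  B: 249 + 0.3×(128−249) = 249 − 36.3 = 212.7 → 213
  → #8a73d5
59% tint:
  R: 142 + 0.59×(255−142) = 142 + 66.67 = 208.67 → 209
  G: 109 + 0.59×(255−109) = 109 + 86.14 = 195.14 → 195
  B: 249 + 3.54 = 252.54 → 253
  → #d1c3fd

#8a73d5, #d1c3fd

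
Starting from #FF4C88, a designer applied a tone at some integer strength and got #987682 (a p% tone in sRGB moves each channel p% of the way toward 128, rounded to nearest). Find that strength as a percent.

81%

#FF4C88 is rgb(255, 76, 136); #987682 is rgb(152, 118, 130).
On the R channel (widest range): 152 ≈ 255 + (p/100)(128 − 255), so p ≈ 100×(152 − 255)/(128 − 255) = -10300/-127 = 81.10.
p = 81 reproduces all three channels after rounding.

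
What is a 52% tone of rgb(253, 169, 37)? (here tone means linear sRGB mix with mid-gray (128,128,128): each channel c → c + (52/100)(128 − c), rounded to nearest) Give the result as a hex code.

A 52% tone moves each channel 52% toward 128:
  R: 253 − 65 = 188 → 188
  G: 169 + 0.52×(128−169) = 169 − 21.32 = 147.68 → 148
  B: 37 + 47.32 = 84.32 → 84
rgb(188, 148, 84) = #bc9454.

#bc9454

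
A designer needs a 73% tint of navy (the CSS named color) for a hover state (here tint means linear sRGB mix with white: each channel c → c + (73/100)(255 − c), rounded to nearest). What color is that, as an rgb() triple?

CSS navy is rgb(0, 0, 128).
A 73% tint moves each channel 73% toward 255:
  R: 0 + 0.73×(255−0) = 0 + 186.15 = 186.15 → 186
  G: 0 + 0.73×(255−0) = 0 + 186.15 = 186.15 → 186
  B: 128 + 0.73×(255−128) = 128 + 92.71 = 220.71 → 221

rgb(186, 186, 221)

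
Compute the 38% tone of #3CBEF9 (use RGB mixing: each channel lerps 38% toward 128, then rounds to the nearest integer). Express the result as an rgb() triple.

#3CBEF9 is rgb(60, 190, 249).
A 38% tone moves each channel 38% toward 128:
  R: 60 + 25.84 = 85.84 → 86
  G: 190 − 23.56 = 166.44 → 166
  B: 249 + 0.38×(128−249) = 249 − 45.98 = 203.02 → 203

rgb(86, 166, 203)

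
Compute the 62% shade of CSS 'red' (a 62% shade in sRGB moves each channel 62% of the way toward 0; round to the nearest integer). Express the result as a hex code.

#610000

CSS red is rgb(255, 0, 0).
A 62% shade moves each channel 62% toward 0:
  R: 255 + 0.62×(0−255) = 255 − 158.1 = 96.9 → 97
  G: 0 + 0.62×(0−0) = 0 + 0 = 0 → 0
  B: 0 + 0.62×(0−0) = 0 + 0 = 0 → 0
rgb(97, 0, 0) = #610000.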